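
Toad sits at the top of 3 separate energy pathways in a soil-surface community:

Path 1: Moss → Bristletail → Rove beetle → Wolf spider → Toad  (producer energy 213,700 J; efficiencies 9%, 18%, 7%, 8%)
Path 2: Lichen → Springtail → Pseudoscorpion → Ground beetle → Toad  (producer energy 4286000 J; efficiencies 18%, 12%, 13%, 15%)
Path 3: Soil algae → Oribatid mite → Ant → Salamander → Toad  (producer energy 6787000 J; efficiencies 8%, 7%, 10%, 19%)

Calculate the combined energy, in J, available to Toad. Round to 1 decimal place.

2546.8 J

Path 1: 213700 × 0.09 × 0.18 × 0.07 × 0.08 = 19.386864 J
Path 2: 4286000 × 0.18 × 0.12 × 0.13 × 0.15 = 1805.2632 J
Path 3: 6787000 × 0.08 × 0.07 × 0.1 × 0.19 = 722.1368 J
Total at Toad: 19.386864 + 1805.2632 + 722.1368 = 2546.786864 J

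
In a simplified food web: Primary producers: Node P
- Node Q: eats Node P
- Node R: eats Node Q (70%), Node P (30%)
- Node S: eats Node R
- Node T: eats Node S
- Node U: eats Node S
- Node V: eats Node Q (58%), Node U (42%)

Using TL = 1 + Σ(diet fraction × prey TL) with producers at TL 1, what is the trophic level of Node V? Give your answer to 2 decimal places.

Node Q: 1 + 1 = 2
Node R: 1 + (0.7×2 + 0.3×1) = 2.7
Node S: 1 + 2.7 = 3.7
Node T: 1 + 3.7 = 4.7
Node U: 1 + 3.7 = 4.7
Node V: 1 + (0.58×2 + 0.42×4.7) = 4.134

4.13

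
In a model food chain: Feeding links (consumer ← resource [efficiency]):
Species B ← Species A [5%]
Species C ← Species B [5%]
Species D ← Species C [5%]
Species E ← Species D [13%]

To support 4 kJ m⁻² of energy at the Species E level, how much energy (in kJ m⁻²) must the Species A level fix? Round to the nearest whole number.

246154 kJ m⁻²

Cumulative transfer efficiency: 0.05 × 0.05 × 0.05 × 0.13 = 0.00001625
Species A energy = 4 / 0.00001625 = 246154 kJ m⁻²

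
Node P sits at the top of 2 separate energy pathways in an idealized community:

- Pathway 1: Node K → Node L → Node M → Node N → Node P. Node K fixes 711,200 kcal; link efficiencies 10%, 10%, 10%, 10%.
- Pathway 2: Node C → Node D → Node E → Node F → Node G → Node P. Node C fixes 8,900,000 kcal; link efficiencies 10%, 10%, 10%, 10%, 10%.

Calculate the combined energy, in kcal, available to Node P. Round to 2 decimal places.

Pathway 1: 711200 × 0.1 × 0.1 × 0.1 × 0.1 = 71.12 kcal
Pathway 2: 8900000 × 0.1 × 0.1 × 0.1 × 0.1 × 0.1 = 89 kcal
Total at Node P: 71.12 + 89 = 160.12 kcal

160.12 kcal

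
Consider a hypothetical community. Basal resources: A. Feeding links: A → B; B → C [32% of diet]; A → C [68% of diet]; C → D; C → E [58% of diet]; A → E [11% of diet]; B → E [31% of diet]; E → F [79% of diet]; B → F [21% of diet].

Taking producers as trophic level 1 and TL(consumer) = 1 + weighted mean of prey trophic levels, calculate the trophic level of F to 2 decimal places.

3.85

B: 1 + 1 = 2
C: 1 + (0.32×2 + 0.68×1) = 2.32
D: 1 + 2.32 = 3.32
E: 1 + (0.58×2.32 + 0.11×1 + 0.31×2) = 3.0756
F: 1 + (0.79×3.0756 + 0.21×2) = 3.849724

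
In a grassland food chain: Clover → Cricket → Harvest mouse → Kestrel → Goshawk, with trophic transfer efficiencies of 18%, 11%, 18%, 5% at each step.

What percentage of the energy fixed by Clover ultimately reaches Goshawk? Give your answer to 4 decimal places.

0.0178%

Product of link efficiencies: 0.18 × 0.11 × 0.18 × 0.05 = 0.0001782
As a percentage: 0.0001782 × 100 = 0.0178%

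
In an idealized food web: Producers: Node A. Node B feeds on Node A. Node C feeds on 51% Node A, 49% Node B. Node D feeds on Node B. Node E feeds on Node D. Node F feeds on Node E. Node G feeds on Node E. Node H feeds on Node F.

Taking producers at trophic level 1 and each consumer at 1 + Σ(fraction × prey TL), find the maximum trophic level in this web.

6

Node B: 1 + 1 = 2
Node C: 1 + (0.51×1 + 0.49×2) = 2.49
Node D: 1 + 2 = 3
Node E: 1 + 3 = 4
Node F: 1 + 4 = 5
Node G: 1 + 4 = 5
Node H: 1 + 5 = 6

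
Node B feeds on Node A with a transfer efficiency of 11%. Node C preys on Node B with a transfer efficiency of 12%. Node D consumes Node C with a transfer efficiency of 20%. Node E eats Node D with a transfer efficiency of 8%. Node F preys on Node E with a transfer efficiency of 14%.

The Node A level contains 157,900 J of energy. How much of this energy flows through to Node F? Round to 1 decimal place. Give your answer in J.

4.7 J

Node B: 157900 × 0.11 = 17369 J
Node C: 17369 × 0.12 = 2084.28 J
Node D: 2084.28 × 0.2 = 416.856 J
Node E: 416.856 × 0.08 = 33.34848 J
Node F: 33.34848 × 0.14 = 4.6687872 J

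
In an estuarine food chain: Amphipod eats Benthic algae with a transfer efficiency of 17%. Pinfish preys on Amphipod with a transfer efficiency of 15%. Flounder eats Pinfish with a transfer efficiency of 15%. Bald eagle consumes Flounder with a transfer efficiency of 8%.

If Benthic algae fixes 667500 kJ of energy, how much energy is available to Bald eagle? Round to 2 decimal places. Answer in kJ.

204.26 kJ

Amphipod: 667500 × 0.17 = 113475 kJ
Pinfish: 113475 × 0.15 = 17021.25 kJ
Flounder: 17021.25 × 0.15 = 2553.1875 kJ
Bald eagle: 2553.1875 × 0.08 = 204.255 kJ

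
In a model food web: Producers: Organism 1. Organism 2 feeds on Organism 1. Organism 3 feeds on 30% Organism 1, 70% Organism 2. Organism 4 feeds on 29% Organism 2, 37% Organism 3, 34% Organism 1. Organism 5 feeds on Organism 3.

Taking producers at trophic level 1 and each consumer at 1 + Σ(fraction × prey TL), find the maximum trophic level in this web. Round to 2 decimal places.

3.70

Organism 2: 1 + 1 = 2
Organism 3: 1 + (0.3×1 + 0.7×2) = 2.7
Organism 4: 1 + (0.29×2 + 0.37×2.7 + 0.34×1) = 2.919
Organism 5: 1 + 2.7 = 3.7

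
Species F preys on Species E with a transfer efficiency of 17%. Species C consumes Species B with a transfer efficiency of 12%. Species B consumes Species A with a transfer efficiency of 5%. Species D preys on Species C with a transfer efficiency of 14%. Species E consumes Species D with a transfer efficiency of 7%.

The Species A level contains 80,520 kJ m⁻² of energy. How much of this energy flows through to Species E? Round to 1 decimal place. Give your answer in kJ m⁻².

4.7 kJ m⁻²

Species B: 80520 × 0.05 = 4026 kJ m⁻²
Species C: 4026 × 0.12 = 483.12 kJ m⁻²
Species D: 483.12 × 0.14 = 67.6368 kJ m⁻²
Species E: 67.6368 × 0.07 = 4.734576 kJ m⁻²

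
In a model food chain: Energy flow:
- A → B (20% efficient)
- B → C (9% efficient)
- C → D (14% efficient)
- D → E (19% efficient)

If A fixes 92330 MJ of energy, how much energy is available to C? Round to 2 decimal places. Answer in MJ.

B: 92330 × 0.2 = 18466 MJ
C: 18466 × 0.09 = 1661.94 MJ

1661.94 MJ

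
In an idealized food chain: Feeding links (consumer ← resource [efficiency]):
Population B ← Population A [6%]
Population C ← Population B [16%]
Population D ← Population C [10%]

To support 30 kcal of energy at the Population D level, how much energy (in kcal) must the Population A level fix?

31250 kcal

Cumulative transfer efficiency: 0.06 × 0.16 × 0.1 = 0.00096
Population A energy = 30 / 0.00096 = 31250 kcal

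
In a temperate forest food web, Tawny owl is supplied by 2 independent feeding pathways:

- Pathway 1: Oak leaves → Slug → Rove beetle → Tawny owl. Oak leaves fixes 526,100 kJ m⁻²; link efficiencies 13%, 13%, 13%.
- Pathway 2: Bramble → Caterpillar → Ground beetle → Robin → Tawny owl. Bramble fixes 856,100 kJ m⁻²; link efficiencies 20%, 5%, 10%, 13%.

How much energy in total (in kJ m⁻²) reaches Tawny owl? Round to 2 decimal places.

Pathway 1: 526100 × 0.13 × 0.13 × 0.13 = 1155.8417 kJ m⁻²
Pathway 2: 856100 × 0.2 × 0.05 × 0.1 × 0.13 = 111.293 kJ m⁻²
Total at Tawny owl: 1155.8417 + 111.293 = 1267.1347 kJ m⁻²

1267.13 kJ m⁻²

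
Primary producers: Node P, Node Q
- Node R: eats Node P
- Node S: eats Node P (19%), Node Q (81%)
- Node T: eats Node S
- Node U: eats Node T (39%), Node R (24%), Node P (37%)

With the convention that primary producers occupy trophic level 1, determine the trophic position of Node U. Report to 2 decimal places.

Node R: 1 + 1 = 2
Node S: 1 + (0.19×1 + 0.81×1) = 2
Node T: 1 + 2 = 3
Node U: 1 + (0.39×3 + 0.24×2 + 0.37×1) = 3.02

3.02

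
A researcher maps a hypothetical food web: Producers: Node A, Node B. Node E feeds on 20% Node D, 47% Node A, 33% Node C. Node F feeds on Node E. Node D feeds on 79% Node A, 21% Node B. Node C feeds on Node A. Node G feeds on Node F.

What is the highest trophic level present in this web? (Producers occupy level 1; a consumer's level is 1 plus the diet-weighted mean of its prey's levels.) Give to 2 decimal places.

4.53

Node C: 1 + 1 = 2
Node D: 1 + (0.79×1 + 0.21×1) = 2
Node E: 1 + (0.2×2 + 0.47×1 + 0.33×2) = 2.53
Node F: 1 + 2.53 = 3.53
Node G: 1 + 3.53 = 4.53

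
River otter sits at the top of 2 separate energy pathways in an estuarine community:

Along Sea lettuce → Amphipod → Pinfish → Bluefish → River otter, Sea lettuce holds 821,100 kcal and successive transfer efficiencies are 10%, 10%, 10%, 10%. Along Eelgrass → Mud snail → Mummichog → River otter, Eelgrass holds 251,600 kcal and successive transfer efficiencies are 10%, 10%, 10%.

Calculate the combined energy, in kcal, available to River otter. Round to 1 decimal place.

Via Sea lettuce: 821100 × 0.1 × 0.1 × 0.1 × 0.1 = 82.11 kcal
Via Eelgrass: 251600 × 0.1 × 0.1 × 0.1 = 251.6 kcal
Total at River otter: 82.11 + 251.6 = 333.71 kcal

333.7 kcal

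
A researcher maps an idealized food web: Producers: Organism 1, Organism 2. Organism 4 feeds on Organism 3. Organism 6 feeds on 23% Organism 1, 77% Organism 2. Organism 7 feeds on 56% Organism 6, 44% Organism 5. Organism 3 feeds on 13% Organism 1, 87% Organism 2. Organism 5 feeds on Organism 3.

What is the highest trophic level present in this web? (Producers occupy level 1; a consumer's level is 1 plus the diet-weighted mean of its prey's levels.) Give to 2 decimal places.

Organism 3: 1 + (0.13×1 + 0.87×1) = 2
Organism 4: 1 + 2 = 3
Organism 5: 1 + 2 = 3
Organism 6: 1 + (0.23×1 + 0.77×1) = 2
Organism 7: 1 + (0.56×2 + 0.44×3) = 3.44

3.44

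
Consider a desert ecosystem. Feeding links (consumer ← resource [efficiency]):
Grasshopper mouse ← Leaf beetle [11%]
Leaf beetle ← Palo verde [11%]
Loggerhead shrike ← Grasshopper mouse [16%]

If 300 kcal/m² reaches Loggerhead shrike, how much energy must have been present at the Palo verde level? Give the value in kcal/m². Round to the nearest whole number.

154959 kcal/m²

Cumulative transfer efficiency: 0.11 × 0.11 × 0.16 = 0.001936
Palo verde energy = 300 / 0.001936 = 154959 kcal/m²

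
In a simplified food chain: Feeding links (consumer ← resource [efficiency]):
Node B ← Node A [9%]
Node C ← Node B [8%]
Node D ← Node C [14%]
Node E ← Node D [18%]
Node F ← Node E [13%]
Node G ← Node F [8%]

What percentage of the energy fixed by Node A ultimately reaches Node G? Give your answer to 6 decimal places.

0.000189%

Product of link efficiencies: 0.09 × 0.08 × 0.14 × 0.18 × 0.13 × 0.08 = 0.000001886976
As a percentage: 0.000001886976 × 100 = 0.000189%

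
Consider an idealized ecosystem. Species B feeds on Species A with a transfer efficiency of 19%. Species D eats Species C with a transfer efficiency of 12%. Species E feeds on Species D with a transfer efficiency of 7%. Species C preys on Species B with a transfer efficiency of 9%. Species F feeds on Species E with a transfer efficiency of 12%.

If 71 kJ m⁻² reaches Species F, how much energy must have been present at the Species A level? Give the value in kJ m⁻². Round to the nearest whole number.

Cumulative transfer efficiency: 0.19 × 0.09 × 0.12 × 0.07 × 0.12 = 0.0000172368
Species A energy = 71 / 0.0000172368 = 4119094 kJ m⁻²

4119094 kJ m⁻²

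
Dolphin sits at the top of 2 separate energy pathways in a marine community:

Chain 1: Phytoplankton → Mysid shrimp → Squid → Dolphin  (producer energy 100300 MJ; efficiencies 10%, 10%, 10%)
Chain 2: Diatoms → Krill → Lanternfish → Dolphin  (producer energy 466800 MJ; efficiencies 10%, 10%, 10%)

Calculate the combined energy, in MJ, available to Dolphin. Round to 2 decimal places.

567.10 MJ

Chain 1: 100300 × 0.1 × 0.1 × 0.1 = 100.3 MJ
Chain 2: 466800 × 0.1 × 0.1 × 0.1 = 466.8 MJ
Total at Dolphin: 100.3 + 466.8 = 567.1 MJ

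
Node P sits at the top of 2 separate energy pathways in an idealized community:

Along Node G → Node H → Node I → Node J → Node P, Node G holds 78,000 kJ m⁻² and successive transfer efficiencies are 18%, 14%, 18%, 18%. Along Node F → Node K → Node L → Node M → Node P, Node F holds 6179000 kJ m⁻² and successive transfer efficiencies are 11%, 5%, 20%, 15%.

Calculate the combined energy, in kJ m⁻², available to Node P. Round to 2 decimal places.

1083.22 kJ m⁻²

Via Node G: 78000 × 0.18 × 0.14 × 0.18 × 0.18 = 63.68544 kJ m⁻²
Via Node F: 6179000 × 0.11 × 0.05 × 0.2 × 0.15 = 1019.535 kJ m⁻²
Total at Node P: 63.68544 + 1019.535 = 1083.22044 kJ m⁻²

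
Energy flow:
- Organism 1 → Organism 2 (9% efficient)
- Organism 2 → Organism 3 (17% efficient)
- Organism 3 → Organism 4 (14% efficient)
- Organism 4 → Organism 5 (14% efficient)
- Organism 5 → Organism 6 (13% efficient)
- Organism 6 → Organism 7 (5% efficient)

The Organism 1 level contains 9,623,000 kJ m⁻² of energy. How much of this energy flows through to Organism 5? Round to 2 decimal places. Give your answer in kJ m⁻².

2885.75 kJ m⁻²

Organism 2: 9623000 × 0.09 = 866070 kJ m⁻²
Organism 3: 866070 × 0.17 = 147231.9 kJ m⁻²
Organism 4: 147231.9 × 0.14 = 20612.466 kJ m⁻²
Organism 5: 20612.466 × 0.14 = 2885.74524 kJ m⁻²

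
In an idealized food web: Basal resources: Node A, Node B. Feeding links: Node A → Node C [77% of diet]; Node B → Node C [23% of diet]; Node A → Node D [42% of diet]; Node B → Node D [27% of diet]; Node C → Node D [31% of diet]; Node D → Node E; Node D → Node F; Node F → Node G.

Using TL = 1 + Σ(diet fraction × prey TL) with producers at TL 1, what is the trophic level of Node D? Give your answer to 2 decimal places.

2.31

Node C: 1 + (0.77×1 + 0.23×1) = 2
Node D: 1 + (0.42×1 + 0.27×1 + 0.31×2) = 2.31
Node E: 1 + 2.31 = 3.31
Node F: 1 + 2.31 = 3.31
Node G: 1 + 3.31 = 4.31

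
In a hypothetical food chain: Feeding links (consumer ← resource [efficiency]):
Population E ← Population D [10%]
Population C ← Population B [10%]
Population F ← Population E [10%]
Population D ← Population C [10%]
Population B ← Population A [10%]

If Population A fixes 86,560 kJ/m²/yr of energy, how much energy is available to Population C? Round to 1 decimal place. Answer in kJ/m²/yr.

865.6 kJ/m²/yr

Population B: 86560 × 0.1 = 8656 kJ/m²/yr
Population C: 8656 × 0.1 = 865.6 kJ/m²/yr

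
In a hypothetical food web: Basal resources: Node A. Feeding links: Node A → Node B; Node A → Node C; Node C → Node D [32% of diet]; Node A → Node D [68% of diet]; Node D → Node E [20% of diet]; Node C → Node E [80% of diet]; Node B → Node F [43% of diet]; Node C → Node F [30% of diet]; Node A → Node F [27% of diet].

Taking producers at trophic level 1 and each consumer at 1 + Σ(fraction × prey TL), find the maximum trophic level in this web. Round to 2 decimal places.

Node B: 1 + 1 = 2
Node C: 1 + 1 = 2
Node D: 1 + (0.32×2 + 0.68×1) = 2.32
Node E: 1 + (0.2×2.32 + 0.8×2) = 3.064
Node F: 1 + (0.43×2 + 0.3×2 + 0.27×1) = 2.73

3.06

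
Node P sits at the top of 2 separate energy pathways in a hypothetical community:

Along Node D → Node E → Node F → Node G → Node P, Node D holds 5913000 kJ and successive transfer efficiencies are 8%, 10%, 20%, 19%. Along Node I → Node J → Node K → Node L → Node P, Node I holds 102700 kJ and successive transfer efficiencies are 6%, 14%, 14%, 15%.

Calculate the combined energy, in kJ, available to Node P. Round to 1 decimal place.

1815.7 kJ

Via Node D: 5913000 × 0.08 × 0.1 × 0.2 × 0.19 = 1797.552 kJ
Via Node I: 102700 × 0.06 × 0.14 × 0.14 × 0.15 = 18.11628 kJ
Total at Node P: 1797.552 + 18.11628 = 1815.66828 kJ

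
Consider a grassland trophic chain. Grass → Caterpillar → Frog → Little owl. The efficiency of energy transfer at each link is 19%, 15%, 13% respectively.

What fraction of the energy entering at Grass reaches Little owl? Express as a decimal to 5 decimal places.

0.00371

Product of link efficiencies: 0.19 × 0.15 × 0.13 = 0.003705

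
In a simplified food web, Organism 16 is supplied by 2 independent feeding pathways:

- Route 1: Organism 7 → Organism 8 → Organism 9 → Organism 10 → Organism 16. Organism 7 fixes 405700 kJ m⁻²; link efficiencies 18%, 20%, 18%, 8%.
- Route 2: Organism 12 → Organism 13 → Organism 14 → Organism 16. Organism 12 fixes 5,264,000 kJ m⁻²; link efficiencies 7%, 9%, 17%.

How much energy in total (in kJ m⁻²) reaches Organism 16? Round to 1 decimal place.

5848.1 kJ m⁻²

Route 1: 405700 × 0.18 × 0.2 × 0.18 × 0.08 = 210.31488 kJ m⁻²
Route 2: 5264000 × 0.07 × 0.09 × 0.17 = 5637.744 kJ m⁻²
Total at Organism 16: 210.31488 + 5637.744 = 5848.05888 kJ m⁻²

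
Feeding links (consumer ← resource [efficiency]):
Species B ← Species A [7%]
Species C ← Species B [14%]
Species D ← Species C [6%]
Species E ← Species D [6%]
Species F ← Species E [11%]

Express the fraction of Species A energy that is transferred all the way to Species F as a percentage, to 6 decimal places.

0.000388%

Product of link efficiencies: 0.07 × 0.14 × 0.06 × 0.06 × 0.11 = 0.0000038808
As a percentage: 0.0000038808 × 100 = 0.000388%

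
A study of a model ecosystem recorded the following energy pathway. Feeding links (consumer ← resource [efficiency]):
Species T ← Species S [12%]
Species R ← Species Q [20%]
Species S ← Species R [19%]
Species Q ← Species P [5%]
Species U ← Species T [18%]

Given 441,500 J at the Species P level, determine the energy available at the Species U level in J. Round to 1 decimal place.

18.1 J

Species Q: 441500 × 0.05 = 22075 J
Species R: 22075 × 0.2 = 4415 J
Species S: 4415 × 0.19 = 838.85 J
Species T: 838.85 × 0.12 = 100.662 J
Species U: 100.662 × 0.18 = 18.11916 J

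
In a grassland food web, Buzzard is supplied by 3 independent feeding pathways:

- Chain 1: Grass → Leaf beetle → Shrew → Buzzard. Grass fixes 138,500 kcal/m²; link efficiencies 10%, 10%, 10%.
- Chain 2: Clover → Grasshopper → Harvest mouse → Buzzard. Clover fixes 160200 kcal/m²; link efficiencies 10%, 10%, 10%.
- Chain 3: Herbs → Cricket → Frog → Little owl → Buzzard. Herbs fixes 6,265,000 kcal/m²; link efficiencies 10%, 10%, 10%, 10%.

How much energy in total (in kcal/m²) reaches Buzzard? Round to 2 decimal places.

925.20 kcal/m²

Chain 1: 138500 × 0.1 × 0.1 × 0.1 = 138.5 kcal/m²
Chain 2: 160200 × 0.1 × 0.1 × 0.1 = 160.2 kcal/m²
Chain 3: 6265000 × 0.1 × 0.1 × 0.1 × 0.1 = 626.5 kcal/m²
Total at Buzzard: 138.5 + 160.2 + 626.5 = 925.2 kcal/m²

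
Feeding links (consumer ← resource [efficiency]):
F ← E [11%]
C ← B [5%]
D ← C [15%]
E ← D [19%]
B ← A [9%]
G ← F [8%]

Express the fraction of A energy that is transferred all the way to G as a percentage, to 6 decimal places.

Product of link efficiencies: 0.09 × 0.05 × 0.15 × 0.19 × 0.11 × 0.08 = 0.0000011286
As a percentage: 0.0000011286 × 100 = 0.000113%

0.000113%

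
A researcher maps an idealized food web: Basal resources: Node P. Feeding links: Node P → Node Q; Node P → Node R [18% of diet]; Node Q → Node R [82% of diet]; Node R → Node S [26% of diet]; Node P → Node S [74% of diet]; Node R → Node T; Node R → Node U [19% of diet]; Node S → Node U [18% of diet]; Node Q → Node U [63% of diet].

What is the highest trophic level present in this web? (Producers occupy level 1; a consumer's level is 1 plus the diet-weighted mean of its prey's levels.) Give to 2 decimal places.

Node Q: 1 + 1 = 2
Node R: 1 + (0.18×1 + 0.82×2) = 2.82
Node S: 1 + (0.26×2.82 + 0.74×1) = 2.4732
Node T: 1 + 2.82 = 3.82
Node U: 1 + (0.19×2.82 + 0.18×2.4732 + 0.63×2) = 3.240976

3.82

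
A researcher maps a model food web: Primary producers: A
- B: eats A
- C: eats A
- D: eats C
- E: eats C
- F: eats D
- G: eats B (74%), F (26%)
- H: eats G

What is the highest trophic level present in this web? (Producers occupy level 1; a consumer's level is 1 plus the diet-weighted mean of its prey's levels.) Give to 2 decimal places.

B: 1 + 1 = 2
C: 1 + 1 = 2
D: 1 + 2 = 3
E: 1 + 2 = 3
F: 1 + 3 = 4
G: 1 + (0.74×2 + 0.26×4) = 3.52
H: 1 + 3.52 = 4.52

4.52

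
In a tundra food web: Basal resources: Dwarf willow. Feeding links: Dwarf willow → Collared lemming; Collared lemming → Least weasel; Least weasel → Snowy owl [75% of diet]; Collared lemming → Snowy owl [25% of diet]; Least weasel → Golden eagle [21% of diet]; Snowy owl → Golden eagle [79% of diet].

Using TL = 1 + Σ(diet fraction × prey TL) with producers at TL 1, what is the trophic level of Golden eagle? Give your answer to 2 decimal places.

Collared lemming: 1 + 1 = 2
Least weasel: 1 + 2 = 3
Snowy owl: 1 + (0.75×3 + 0.25×2) = 3.75
Golden eagle: 1 + (0.21×3 + 0.79×3.75) = 4.5925

4.59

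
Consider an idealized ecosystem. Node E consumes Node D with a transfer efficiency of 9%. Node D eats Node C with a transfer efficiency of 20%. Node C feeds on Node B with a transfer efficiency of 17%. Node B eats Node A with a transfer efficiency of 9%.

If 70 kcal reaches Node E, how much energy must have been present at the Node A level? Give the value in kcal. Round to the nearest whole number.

254176 kcal

Cumulative transfer efficiency: 0.09 × 0.17 × 0.2 × 0.09 = 0.0002754
Node A energy = 70 / 0.0002754 = 254176 kcal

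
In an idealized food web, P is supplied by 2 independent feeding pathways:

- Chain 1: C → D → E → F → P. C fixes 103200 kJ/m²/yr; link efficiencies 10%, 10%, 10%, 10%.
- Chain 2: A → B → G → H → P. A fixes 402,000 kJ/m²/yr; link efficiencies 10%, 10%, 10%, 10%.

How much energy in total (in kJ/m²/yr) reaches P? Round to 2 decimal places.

Chain 1: 103200 × 0.1 × 0.1 × 0.1 × 0.1 = 10.32 kJ/m²/yr
Chain 2: 402000 × 0.1 × 0.1 × 0.1 × 0.1 = 40.2 kJ/m²/yr
Total at P: 10.32 + 40.2 = 50.52 kJ/m²/yr

50.52 kJ/m²/yr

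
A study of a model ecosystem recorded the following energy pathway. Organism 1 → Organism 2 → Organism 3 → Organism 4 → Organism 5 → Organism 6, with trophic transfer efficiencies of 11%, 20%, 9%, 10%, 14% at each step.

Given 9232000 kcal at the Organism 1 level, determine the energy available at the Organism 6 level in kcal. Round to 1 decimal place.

255.9 kcal

Organism 2: 9232000 × 0.11 = 1015520 kcal
Organism 3: 1015520 × 0.2 = 203104 kcal
Organism 4: 203104 × 0.09 = 18279.36 kcal
Organism 5: 18279.36 × 0.1 = 1827.936 kcal
Organism 6: 1827.936 × 0.14 = 255.91104 kcal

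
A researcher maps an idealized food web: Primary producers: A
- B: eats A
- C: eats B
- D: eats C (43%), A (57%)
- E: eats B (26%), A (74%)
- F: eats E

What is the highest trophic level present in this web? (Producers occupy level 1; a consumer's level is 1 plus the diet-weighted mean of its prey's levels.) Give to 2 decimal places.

B: 1 + 1 = 2
C: 1 + 2 = 3
D: 1 + (0.43×3 + 0.57×1) = 2.86
E: 1 + (0.26×2 + 0.74×1) = 2.26
F: 1 + 2.26 = 3.26

3.26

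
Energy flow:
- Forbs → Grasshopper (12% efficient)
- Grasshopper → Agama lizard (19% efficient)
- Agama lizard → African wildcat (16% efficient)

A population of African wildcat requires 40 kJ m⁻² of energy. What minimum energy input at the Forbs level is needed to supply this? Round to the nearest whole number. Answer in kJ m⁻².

Cumulative transfer efficiency: 0.12 × 0.19 × 0.16 = 0.003648
Forbs energy = 40 / 0.003648 = 10965 kJ m⁻²

10965 kJ m⁻²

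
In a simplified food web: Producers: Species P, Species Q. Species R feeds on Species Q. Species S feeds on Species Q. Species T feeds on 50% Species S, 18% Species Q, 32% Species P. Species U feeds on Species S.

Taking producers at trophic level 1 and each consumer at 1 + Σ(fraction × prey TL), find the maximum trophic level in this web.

Species R: 1 + 1 = 2
Species S: 1 + 1 = 2
Species T: 1 + (0.5×2 + 0.18×1 + 0.32×1) = 2.5
Species U: 1 + 2 = 3

3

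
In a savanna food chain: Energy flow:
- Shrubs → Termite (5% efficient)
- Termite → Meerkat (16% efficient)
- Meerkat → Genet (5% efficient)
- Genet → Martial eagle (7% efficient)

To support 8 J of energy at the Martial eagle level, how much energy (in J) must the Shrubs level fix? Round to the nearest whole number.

285714 J

Cumulative transfer efficiency: 0.05 × 0.16 × 0.05 × 0.07 = 0.000028
Shrubs energy = 8 / 0.000028 = 285714 J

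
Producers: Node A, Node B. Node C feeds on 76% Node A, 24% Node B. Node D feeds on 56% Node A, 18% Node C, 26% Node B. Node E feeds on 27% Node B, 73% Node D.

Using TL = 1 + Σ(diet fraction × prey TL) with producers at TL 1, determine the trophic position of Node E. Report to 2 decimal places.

Node C: 1 + (0.76×1 + 0.24×1) = 2
Node D: 1 + (0.56×1 + 0.18×2 + 0.26×1) = 2.18
Node E: 1 + (0.27×1 + 0.73×2.18) = 2.8614

2.86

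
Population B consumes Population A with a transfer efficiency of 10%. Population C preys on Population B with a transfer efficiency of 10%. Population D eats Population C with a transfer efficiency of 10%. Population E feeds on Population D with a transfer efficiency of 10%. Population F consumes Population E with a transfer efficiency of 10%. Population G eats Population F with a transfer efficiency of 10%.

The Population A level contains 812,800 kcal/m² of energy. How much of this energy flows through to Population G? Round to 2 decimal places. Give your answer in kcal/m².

0.81 kcal/m²

Population B: 812800 × 0.1 = 81280 kcal/m²
Population C: 81280 × 0.1 = 8128 kcal/m²
Population D: 8128 × 0.1 = 812.8 kcal/m²
Population E: 812.8 × 0.1 = 81.28 kcal/m²
Population F: 81.28 × 0.1 = 8.128 kcal/m²
Population G: 8.128 × 0.1 = 0.8128 kcal/m²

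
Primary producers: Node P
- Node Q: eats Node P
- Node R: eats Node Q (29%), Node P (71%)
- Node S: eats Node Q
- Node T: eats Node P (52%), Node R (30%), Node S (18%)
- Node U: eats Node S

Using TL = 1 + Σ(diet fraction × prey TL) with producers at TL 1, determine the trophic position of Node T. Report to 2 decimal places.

2.75

Node Q: 1 + 1 = 2
Node R: 1 + (0.29×2 + 0.71×1) = 2.29
Node S: 1 + 2 = 3
Node T: 1 + (0.52×1 + 0.3×2.29 + 0.18×3) = 2.747
Node U: 1 + 3 = 4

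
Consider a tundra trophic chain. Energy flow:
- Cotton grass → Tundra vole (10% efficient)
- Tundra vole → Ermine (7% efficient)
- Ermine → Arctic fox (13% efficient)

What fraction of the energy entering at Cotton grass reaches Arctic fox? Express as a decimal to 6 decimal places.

Product of link efficiencies: 0.1 × 0.07 × 0.13 = 0.00091

0.000910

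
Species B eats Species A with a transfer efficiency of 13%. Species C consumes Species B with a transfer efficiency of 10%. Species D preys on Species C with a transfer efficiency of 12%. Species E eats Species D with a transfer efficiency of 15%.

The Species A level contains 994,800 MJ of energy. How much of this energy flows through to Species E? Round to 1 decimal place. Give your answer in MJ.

Species B: 994800 × 0.13 = 129324 MJ
Species C: 129324 × 0.1 = 12932.4 MJ
Species D: 12932.4 × 0.12 = 1551.888 MJ
Species E: 1551.888 × 0.15 = 232.7832 MJ

232.8 MJ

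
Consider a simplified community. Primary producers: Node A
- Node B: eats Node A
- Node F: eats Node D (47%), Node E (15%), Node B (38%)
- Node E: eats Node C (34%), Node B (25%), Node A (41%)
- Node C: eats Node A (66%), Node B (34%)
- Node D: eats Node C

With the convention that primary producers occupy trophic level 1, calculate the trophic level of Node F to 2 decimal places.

3.74

Node B: 1 + 1 = 2
Node C: 1 + (0.66×1 + 0.34×2) = 2.34
Node D: 1 + 2.34 = 3.34
Node E: 1 + (0.34×2.34 + 0.25×2 + 0.41×1) = 2.7056
Node F: 1 + (0.47×3.34 + 0.15×2.7056 + 0.38×2) = 3.73564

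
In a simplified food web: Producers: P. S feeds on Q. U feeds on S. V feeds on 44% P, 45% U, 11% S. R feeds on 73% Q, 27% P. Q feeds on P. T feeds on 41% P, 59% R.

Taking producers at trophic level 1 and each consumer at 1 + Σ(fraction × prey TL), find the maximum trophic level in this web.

Q: 1 + 1 = 2
R: 1 + (0.73×2 + 0.27×1) = 2.73
S: 1 + 2 = 3
T: 1 + (0.41×1 + 0.59×2.73) = 3.0207
U: 1 + 3 = 4
V: 1 + (0.44×1 + 0.45×4 + 0.11×3) = 3.57

4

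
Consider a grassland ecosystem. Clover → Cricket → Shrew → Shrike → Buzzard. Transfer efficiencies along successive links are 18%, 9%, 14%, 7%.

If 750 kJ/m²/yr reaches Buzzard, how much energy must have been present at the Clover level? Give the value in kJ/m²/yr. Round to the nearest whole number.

4724112 kJ/m²/yr

Cumulative transfer efficiency: 0.18 × 0.09 × 0.14 × 0.07 = 0.00015876
Clover energy = 750 / 0.00015876 = 4724112 kJ/m²/yr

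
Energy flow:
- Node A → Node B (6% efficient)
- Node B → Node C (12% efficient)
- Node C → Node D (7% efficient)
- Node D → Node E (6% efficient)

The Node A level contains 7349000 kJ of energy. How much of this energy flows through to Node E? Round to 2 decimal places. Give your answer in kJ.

Node B: 7349000 × 0.06 = 440940 kJ
Node C: 440940 × 0.12 = 52912.8 kJ
Node D: 52912.8 × 0.07 = 3703.896 kJ
Node E: 3703.896 × 0.06 = 222.23376 kJ

222.23 kJ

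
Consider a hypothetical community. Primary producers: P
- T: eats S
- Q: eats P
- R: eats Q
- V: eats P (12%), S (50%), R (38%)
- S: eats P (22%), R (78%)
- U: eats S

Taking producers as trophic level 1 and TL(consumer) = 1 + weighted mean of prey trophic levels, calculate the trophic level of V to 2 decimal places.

Q: 1 + 1 = 2
R: 1 + 2 = 3
S: 1 + (0.22×1 + 0.78×3) = 3.56
T: 1 + 3.56 = 4.56
U: 1 + 3.56 = 4.56
V: 1 + (0.12×1 + 0.5×3.56 + 0.38×3) = 4.04

4.04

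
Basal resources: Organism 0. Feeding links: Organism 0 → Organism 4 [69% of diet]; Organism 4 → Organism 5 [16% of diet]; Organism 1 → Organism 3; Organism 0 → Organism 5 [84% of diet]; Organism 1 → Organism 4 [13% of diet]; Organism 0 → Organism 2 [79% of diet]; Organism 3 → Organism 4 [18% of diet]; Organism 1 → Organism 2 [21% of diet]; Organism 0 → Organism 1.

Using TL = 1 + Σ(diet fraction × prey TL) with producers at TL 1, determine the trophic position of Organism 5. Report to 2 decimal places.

Organism 1: 1 + 1 = 2
Organism 2: 1 + (0.79×1 + 0.21×2) = 2.21
Organism 3: 1 + 2 = 3
Organism 4: 1 + (0.18×3 + 0.69×1 + 0.13×2) = 2.49
Organism 5: 1 + (0.16×2.49 + 0.84×1) = 2.2384

2.24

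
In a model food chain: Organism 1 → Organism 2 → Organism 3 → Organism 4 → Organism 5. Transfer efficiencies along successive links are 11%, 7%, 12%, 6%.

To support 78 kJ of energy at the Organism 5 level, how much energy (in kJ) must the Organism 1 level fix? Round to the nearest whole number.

Cumulative transfer efficiency: 0.11 × 0.07 × 0.12 × 0.06 = 0.00005544
Organism 1 energy = 78 / 0.00005544 = 1406926 kJ

1406926 kJ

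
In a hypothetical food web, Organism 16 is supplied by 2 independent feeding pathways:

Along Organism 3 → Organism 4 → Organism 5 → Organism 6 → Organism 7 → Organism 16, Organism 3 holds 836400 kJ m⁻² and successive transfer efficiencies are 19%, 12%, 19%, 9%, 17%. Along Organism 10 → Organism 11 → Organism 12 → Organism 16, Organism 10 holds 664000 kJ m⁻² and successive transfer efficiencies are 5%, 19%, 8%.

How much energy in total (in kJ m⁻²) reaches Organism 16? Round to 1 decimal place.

560.1 kJ m⁻²

Via Organism 3: 836400 × 0.19 × 0.12 × 0.19 × 0.09 × 0.17 = 55.43625744 kJ m⁻²
Via Organism 10: 664000 × 0.05 × 0.19 × 0.08 = 504.64 kJ m⁻²
Total at Organism 16: 55.43625744 + 504.64 = 560.07625744 kJ m⁻²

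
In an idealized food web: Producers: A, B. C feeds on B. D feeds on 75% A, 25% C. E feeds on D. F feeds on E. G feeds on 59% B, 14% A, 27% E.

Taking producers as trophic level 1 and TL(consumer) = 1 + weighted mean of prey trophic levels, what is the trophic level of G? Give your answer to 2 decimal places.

2.61

C: 1 + 1 = 2
D: 1 + (0.75×1 + 0.25×2) = 2.25
E: 1 + 2.25 = 3.25
F: 1 + 3.25 = 4.25
G: 1 + (0.59×1 + 0.14×1 + 0.27×3.25) = 2.6075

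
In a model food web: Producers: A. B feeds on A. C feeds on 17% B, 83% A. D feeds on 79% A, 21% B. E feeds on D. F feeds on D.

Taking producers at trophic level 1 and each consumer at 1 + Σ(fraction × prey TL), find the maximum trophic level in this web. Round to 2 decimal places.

3.21

B: 1 + 1 = 2
C: 1 + (0.17×2 + 0.83×1) = 2.17
D: 1 + (0.79×1 + 0.21×2) = 2.21
E: 1 + 2.21 = 3.21
F: 1 + 2.21 = 3.21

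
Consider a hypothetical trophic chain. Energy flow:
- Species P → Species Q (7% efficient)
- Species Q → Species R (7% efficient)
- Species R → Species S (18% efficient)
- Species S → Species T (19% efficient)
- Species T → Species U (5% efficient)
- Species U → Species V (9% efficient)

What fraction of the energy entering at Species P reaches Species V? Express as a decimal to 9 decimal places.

0.000000754

Product of link efficiencies: 0.07 × 0.07 × 0.18 × 0.19 × 0.05 × 0.09 = 0.00000075411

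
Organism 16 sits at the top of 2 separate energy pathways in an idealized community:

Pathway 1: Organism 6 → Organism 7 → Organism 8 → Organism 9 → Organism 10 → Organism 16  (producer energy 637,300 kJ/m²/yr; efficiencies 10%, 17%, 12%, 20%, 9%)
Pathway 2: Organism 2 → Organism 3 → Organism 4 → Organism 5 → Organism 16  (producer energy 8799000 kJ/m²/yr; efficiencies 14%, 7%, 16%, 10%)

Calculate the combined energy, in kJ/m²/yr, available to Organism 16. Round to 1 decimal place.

1403.1 kJ/m²/yr

Pathway 1: 637300 × 0.1 × 0.17 × 0.12 × 0.2 × 0.09 = 23.401656 kJ/m²/yr
Pathway 2: 8799000 × 0.14 × 0.07 × 0.16 × 0.1 = 1379.6832 kJ/m²/yr
Total at Organism 16: 23.401656 + 1379.6832 = 1403.084856 kJ/m²/yr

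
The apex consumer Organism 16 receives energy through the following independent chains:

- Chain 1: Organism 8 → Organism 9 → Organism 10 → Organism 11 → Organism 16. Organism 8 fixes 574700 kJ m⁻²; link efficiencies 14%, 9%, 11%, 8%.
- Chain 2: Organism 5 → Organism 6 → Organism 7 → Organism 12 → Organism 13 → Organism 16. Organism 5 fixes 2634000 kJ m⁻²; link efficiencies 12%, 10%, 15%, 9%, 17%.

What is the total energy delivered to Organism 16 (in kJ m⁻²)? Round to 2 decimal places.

Chain 1: 574700 × 0.14 × 0.09 × 0.11 × 0.08 = 63.722736 kJ m⁻²
Chain 2: 2634000 × 0.12 × 0.1 × 0.15 × 0.09 × 0.17 = 72.54036 kJ m⁻²
Total at Organism 16: 63.722736 + 72.54036 = 136.263096 kJ m⁻²

136.26 kJ m⁻²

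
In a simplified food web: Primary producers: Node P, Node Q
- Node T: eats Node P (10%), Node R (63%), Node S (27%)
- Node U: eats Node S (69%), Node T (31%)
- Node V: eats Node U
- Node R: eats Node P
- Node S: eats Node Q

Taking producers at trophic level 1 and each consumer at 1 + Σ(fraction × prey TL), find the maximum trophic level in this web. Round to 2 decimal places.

4.28

Node R: 1 + 1 = 2
Node S: 1 + 1 = 2
Node T: 1 + (0.1×1 + 0.63×2 + 0.27×2) = 2.9
Node U: 1 + (0.69×2 + 0.31×2.9) = 3.279
Node V: 1 + 3.279 = 4.279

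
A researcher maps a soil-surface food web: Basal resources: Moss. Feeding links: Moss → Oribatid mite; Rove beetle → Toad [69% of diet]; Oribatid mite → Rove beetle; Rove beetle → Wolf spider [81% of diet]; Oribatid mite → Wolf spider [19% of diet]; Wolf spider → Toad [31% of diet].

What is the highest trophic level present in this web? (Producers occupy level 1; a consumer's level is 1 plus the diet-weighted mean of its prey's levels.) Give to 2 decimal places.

4.25

Oribatid mite: 1 + 1 = 2
Rove beetle: 1 + 2 = 3
Wolf spider: 1 + (0.81×3 + 0.19×2) = 3.81
Toad: 1 + (0.69×3 + 0.31×3.81) = 4.2511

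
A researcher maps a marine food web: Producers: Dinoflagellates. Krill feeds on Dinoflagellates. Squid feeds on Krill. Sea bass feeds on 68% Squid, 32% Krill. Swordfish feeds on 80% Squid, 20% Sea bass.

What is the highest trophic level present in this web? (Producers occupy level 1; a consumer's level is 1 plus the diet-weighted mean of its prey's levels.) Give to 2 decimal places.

4.14

Krill: 1 + 1 = 2
Squid: 1 + 2 = 3
Sea bass: 1 + (0.68×3 + 0.32×2) = 3.68
Swordfish: 1 + (0.8×3 + 0.2×3.68) = 4.136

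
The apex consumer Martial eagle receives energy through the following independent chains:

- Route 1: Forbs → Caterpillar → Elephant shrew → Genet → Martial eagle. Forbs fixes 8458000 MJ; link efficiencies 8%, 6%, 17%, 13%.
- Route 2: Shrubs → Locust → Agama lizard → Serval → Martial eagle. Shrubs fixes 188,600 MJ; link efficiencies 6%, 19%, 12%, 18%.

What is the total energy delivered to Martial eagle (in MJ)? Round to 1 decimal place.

943.7 MJ

Route 1: 8458000 × 0.08 × 0.06 × 0.17 × 0.13 = 897.22464 MJ
Route 2: 188600 × 0.06 × 0.19 × 0.12 × 0.18 = 46.440864 MJ
Total at Martial eagle: 897.22464 + 46.440864 = 943.665504 MJ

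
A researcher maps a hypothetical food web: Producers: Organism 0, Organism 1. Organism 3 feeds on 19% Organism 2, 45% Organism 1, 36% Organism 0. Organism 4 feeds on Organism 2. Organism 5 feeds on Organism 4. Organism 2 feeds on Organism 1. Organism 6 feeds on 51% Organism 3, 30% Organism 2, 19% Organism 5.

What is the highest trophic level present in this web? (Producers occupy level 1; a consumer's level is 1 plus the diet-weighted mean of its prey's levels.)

Organism 2: 1 + 1 = 2
Organism 3: 1 + (0.19×2 + 0.45×1 + 0.36×1) = 2.19
Organism 4: 1 + 2 = 3
Organism 5: 1 + 3 = 4
Organism 6: 1 + (0.51×2.19 + 0.3×2 + 0.19×4) = 3.4769

4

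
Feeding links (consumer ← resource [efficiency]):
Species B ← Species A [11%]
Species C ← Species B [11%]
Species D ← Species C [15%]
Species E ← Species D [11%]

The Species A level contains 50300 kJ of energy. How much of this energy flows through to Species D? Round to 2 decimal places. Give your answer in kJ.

91.29 kJ

Species B: 50300 × 0.11 = 5533 kJ
Species C: 5533 × 0.11 = 608.63 kJ
Species D: 608.63 × 0.15 = 91.2945 kJ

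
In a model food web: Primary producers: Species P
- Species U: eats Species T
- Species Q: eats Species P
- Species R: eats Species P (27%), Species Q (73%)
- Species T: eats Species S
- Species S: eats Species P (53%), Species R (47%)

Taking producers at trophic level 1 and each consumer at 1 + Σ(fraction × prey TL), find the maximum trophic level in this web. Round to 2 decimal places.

4.81

Species Q: 1 + 1 = 2
Species R: 1 + (0.27×1 + 0.73×2) = 2.73
Species S: 1 + (0.53×1 + 0.47×2.73) = 2.8131
Species T: 1 + 2.8131 = 3.8131
Species U: 1 + 3.8131 = 4.8131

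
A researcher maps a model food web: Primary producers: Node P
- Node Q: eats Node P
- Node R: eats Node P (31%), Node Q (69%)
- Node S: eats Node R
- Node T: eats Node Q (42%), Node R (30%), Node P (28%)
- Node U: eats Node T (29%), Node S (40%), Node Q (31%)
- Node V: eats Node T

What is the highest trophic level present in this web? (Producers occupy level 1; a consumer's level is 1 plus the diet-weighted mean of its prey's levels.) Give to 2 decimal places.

3.94

Node Q: 1 + 1 = 2
Node R: 1 + (0.31×1 + 0.69×2) = 2.69
Node S: 1 + 2.69 = 3.69
Node T: 1 + (0.42×2 + 0.3×2.69 + 0.28×1) = 2.927
Node U: 1 + (0.29×2.927 + 0.4×3.69 + 0.31×2) = 3.94483
Node V: 1 + 2.927 = 3.927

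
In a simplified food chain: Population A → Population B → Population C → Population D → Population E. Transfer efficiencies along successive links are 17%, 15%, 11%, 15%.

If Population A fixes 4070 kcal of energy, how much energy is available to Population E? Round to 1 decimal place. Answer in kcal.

Population B: 4070 × 0.17 = 691.9 kcal
Population C: 691.9 × 0.15 = 103.785 kcal
Population D: 103.785 × 0.11 = 11.41635 kcal
Population E: 11.41635 × 0.15 = 1.7124525 kcal

1.7 kcal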